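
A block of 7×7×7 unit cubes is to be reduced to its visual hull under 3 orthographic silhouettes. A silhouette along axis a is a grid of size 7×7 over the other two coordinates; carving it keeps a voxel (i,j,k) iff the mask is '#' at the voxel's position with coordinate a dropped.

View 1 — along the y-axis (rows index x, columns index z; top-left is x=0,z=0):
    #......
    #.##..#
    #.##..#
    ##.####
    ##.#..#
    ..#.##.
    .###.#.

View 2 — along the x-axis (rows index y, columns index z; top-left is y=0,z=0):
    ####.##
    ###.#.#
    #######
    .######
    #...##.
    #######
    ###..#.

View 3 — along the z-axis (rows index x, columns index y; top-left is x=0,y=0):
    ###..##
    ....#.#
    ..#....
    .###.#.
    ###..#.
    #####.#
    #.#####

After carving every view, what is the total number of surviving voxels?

|visual hull| = 82

before carving: 343 voxels (7×7×7)
[1] y-view keeps 26 columns → grid now 182
[2] x-view keeps 38 columns → grid now 140
[3] z-view keeps 28 columns → grid now 82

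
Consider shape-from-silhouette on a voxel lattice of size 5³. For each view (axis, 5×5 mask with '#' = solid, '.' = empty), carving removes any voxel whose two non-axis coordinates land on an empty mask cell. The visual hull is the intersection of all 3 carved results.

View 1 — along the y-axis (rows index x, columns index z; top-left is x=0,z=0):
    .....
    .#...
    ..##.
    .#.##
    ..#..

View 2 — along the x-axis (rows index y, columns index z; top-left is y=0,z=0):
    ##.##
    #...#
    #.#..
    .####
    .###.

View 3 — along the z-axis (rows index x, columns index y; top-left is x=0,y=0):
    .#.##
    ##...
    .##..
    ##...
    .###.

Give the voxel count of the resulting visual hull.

start: 5×5×5 = 125 voxels
[1] y-view keeps 7 columns → grid now 35
[2] x-view keeps 15 columns → grid now 21
[3] z-view keeps 12 columns → grid now 8

8 voxels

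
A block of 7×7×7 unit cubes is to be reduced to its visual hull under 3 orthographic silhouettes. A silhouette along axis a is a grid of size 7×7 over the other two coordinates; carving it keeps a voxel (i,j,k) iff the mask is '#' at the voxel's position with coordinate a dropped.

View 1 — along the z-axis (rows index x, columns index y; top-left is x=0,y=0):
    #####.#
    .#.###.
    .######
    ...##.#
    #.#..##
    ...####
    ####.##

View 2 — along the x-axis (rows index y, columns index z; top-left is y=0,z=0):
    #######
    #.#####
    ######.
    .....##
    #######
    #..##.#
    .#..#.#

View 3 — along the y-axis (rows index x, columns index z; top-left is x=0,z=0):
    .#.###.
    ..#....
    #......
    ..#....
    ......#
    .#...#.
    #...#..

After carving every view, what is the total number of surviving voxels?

before carving: 343 voxels (7×7×7)
step 1: project along z, AND mask (33/49) → |grid| = 231
step 2: project along x, AND mask (35/49) → |grid| = 154
step 3: project along y, AND mask (12/49) → |grid| = 41

|visual hull| = 41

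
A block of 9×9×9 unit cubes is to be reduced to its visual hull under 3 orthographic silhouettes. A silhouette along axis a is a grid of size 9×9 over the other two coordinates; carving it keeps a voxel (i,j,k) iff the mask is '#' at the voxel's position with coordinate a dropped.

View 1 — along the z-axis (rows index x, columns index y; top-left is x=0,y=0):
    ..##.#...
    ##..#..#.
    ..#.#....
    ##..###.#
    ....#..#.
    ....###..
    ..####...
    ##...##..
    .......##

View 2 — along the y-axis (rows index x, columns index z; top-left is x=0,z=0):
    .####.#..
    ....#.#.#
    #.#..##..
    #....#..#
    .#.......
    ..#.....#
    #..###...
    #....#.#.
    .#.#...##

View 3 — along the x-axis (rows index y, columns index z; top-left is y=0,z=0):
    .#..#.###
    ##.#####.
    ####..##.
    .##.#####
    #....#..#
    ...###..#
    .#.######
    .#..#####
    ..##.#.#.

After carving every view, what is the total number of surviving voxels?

start: 9×9×9 = 729 voxels
carve view 1 (along z, XY-mask fill 30/81): 270 voxels remain
carve view 2 (along y, XZ-mask fill 29/81): 97 voxels remain
carve view 3 (along x, YZ-mask fill 49/81): 60 voxels remain

voxel count = 60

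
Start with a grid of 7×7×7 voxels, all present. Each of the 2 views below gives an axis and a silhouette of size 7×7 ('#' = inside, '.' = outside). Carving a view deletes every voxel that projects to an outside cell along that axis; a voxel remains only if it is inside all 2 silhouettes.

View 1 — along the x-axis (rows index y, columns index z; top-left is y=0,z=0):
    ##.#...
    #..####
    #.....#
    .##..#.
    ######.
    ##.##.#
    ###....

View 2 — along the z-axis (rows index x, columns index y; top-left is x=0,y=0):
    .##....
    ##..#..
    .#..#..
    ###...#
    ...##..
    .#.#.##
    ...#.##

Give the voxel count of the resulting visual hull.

|visual hull| = 81

initial block: 7^3 = 343
[1] x-view keeps 27 columns → grid now 189
[2] z-view keeps 20 columns → grid now 81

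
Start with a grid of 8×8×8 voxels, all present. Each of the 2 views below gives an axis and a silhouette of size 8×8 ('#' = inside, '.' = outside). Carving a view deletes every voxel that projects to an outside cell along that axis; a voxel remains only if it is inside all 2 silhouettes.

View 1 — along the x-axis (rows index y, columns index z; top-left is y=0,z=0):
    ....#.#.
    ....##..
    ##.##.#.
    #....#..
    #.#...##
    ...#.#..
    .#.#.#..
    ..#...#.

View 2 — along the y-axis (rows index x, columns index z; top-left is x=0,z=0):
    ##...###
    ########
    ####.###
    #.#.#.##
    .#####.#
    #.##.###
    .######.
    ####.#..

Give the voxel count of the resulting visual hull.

initial block: 8^3 = 512
[1] x-view keeps 22 columns → grid now 176
[2] y-view keeps 48 columns → grid now 132

remaining voxels: 132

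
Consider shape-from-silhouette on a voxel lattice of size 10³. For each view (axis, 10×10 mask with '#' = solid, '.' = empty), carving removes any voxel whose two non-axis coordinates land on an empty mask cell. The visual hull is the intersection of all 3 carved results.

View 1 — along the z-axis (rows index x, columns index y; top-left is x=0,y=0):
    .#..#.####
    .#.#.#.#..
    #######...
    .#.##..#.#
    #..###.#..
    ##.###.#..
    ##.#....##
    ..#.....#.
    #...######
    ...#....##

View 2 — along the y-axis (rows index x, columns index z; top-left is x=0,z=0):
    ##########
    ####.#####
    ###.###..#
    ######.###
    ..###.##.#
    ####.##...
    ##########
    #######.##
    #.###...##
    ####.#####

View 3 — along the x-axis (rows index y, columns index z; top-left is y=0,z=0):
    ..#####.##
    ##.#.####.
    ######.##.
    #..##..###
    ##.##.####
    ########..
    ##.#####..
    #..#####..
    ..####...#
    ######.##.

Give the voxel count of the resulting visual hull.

|visual hull| = 268

before carving: 1000 voxels (10×10×10)
V1 z: intersect with XY mask (50 set) -- 500 left
V2 y: intersect with XZ mask (81 set) -- 393 left
V3 x: intersect with YZ mask (70 set) -- 268 left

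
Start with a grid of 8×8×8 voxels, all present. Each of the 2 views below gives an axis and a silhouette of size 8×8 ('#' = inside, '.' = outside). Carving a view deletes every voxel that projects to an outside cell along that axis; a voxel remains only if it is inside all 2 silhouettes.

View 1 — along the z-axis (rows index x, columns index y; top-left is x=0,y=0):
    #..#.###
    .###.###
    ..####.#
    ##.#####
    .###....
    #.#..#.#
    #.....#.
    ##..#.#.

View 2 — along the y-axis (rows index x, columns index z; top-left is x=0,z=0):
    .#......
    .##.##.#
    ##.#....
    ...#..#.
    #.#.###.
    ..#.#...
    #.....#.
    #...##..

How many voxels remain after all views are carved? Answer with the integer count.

|visual hull| = 103

before carving: 512 voxels (8×8×8)
step 1: project along z, AND mask (36/64) → |grid| = 288
step 2: project along y, AND mask (23/64) → |grid| = 103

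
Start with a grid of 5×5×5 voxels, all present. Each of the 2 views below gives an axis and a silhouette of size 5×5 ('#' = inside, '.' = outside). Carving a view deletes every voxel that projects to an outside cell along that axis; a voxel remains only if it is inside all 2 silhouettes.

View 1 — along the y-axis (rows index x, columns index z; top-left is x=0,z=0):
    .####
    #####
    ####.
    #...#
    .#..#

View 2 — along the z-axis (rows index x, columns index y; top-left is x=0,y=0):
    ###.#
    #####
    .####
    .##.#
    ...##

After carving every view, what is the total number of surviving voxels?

remaining voxels: 67

initial block: 5^3 = 125
step 1: project along y, AND mask (17/25) → |grid| = 85
step 2: project along z, AND mask (18/25) → |grid| = 67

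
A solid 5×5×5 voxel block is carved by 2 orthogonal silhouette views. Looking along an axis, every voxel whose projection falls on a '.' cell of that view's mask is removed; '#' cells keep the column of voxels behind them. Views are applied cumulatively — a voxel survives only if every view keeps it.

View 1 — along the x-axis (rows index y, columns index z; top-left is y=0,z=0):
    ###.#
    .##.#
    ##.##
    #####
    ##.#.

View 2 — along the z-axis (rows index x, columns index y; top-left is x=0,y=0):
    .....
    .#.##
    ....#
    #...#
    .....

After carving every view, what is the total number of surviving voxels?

initial block: 5^3 = 125
carve view 1 (along x, YZ-mask fill 19/25): 95 voxels remain
carve view 2 (along z, XY-mask fill 6/25): 21 voxels remain

|visual hull| = 21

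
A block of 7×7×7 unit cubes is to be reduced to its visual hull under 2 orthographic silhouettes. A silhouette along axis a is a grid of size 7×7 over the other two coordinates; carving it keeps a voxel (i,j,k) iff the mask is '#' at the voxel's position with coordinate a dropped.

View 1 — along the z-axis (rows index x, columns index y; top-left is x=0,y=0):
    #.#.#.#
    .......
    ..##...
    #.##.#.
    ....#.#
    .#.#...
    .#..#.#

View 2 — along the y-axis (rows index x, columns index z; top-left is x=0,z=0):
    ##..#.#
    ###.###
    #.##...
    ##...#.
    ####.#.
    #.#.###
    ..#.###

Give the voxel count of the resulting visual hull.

|visual hull| = 66

start: 7×7×7 = 343 voxels
step 1: project along z, AND mask (17/49) → |grid| = 119
step 2: project along y, AND mask (30/49) → |grid| = 66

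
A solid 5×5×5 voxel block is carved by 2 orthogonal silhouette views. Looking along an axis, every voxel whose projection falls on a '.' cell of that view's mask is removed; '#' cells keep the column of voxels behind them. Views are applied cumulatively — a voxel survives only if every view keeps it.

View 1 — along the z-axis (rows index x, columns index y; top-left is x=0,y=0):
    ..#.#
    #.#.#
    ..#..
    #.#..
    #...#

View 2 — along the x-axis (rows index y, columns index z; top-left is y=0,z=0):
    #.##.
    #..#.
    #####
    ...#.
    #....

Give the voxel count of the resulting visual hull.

voxel count = 32

before carving: 125 voxels (5×5×5)
[1] z-view keeps 10 columns → grid now 50
[2] x-view keeps 12 columns → grid now 32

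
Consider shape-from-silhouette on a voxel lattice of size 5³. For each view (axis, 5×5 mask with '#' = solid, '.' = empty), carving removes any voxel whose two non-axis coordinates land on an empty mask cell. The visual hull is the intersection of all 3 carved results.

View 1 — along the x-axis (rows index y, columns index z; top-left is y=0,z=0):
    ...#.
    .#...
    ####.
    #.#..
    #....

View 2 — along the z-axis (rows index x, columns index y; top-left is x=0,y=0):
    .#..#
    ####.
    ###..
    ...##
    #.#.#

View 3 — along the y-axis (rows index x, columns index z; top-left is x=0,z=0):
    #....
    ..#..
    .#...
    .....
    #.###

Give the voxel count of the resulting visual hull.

10 voxels

full grid |V| = 125
after view 1 [x-axis, 9 of 25 cells solid] → remaining = 45
after view 2 [z-axis, 14 of 25 cells solid] → remaining = 25
after view 3 [y-axis, 7 of 25 cells solid] → remaining = 10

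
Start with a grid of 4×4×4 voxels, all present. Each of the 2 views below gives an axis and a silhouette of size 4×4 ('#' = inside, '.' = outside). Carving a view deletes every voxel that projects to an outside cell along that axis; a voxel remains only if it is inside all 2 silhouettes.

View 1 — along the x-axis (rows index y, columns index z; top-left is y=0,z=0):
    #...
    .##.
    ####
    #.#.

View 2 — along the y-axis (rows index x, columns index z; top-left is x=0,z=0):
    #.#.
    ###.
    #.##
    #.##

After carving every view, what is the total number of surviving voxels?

remaining voxels: 28

before carving: 64 voxels (4×4×4)
[1] x-view keeps 9 columns → grid now 36
[2] y-view keeps 11 columns → grid now 28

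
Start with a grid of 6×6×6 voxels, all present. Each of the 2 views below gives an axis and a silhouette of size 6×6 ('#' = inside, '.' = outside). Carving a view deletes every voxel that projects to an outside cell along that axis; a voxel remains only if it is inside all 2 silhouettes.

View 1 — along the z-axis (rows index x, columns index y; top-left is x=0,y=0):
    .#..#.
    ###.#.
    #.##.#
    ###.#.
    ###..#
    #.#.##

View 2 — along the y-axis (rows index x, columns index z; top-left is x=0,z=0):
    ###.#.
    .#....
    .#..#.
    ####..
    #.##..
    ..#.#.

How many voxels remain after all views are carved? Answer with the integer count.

start: 6×6×6 = 216 voxels
step 1: project along z, AND mask (22/36) → |grid| = 132
step 2: project along y, AND mask (16/36) → |grid| = 56

remaining voxels: 56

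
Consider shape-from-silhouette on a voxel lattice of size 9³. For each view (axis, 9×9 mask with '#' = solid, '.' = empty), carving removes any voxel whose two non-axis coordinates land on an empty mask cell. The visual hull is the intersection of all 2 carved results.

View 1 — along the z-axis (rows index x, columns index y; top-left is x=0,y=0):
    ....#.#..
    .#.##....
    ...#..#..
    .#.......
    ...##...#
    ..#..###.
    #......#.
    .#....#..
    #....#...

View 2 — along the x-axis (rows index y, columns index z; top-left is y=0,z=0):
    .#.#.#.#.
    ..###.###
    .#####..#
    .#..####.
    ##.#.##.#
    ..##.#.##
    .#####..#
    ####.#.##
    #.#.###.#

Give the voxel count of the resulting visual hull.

before carving: 729 voxels (9×9×9)
[1] z-view keeps 21 columns → grid now 189
[2] x-view keeps 51 columns → grid now 119

|visual hull| = 119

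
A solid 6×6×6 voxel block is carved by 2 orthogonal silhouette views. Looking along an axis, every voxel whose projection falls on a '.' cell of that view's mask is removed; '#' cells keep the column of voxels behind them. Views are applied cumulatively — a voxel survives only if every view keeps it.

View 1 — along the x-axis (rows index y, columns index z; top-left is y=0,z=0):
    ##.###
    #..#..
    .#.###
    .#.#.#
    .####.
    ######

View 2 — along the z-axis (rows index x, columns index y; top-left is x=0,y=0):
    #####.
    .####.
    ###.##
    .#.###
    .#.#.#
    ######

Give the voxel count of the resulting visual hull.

|visual hull| = 102

full grid |V| = 216
after view 1 [x-axis, 24 of 36 cells solid] → remaining = 144
after view 2 [z-axis, 27 of 36 cells solid] → remaining = 102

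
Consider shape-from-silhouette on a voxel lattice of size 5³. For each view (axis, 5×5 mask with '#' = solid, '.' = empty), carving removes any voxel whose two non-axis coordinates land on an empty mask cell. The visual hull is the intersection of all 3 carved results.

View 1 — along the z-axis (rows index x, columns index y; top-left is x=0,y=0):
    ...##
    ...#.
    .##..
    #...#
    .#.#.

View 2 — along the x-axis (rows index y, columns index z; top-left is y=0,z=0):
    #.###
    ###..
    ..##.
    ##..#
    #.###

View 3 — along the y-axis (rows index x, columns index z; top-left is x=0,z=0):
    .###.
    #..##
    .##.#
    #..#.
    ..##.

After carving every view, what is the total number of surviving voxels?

before carving: 125 voxels (5×5×5)
carve view 1 (along z, XY-mask fill 9/25): 45 voxels remain
carve view 2 (along x, YZ-mask fill 16/25): 29 voxels remain
carve view 3 (along y, XZ-mask fill 13/25): 13 voxels remain

voxel count = 13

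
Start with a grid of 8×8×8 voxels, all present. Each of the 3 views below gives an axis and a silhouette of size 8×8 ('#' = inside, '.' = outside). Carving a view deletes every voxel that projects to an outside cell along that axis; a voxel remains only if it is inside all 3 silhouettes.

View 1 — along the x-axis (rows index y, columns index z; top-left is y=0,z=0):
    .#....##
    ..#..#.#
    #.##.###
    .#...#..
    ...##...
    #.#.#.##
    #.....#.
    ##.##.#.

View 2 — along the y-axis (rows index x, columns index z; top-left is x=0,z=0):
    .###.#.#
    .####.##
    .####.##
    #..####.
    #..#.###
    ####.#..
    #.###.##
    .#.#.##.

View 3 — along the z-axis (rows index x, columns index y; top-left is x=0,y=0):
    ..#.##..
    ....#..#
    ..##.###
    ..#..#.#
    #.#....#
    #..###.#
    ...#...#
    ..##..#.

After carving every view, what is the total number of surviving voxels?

before carving: 512 voxels (8×8×8)
  1. axis=0 (YZ plane), |mask|=28  ⇒  voxels=224
  2. axis=1 (XZ plane), |mask|=42  ⇒  voxels=147
  3. axis=2 (XY plane), |mask|=26  ⇒  voxels=67

67 voxels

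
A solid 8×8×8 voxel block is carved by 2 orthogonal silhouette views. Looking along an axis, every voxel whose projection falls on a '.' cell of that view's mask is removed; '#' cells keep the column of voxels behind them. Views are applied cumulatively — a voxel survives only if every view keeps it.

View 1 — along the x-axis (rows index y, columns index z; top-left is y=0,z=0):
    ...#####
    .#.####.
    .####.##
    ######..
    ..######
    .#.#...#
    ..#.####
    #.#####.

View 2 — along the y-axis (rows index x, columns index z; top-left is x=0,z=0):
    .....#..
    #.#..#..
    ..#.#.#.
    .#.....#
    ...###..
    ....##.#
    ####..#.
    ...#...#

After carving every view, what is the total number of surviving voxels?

start: 8×8×8 = 512 voxels
step 1: project along x, AND mask (42/64) → |grid| = 336
step 2: project along y, AND mask (22/64) → |grid| = 120

|visual hull| = 120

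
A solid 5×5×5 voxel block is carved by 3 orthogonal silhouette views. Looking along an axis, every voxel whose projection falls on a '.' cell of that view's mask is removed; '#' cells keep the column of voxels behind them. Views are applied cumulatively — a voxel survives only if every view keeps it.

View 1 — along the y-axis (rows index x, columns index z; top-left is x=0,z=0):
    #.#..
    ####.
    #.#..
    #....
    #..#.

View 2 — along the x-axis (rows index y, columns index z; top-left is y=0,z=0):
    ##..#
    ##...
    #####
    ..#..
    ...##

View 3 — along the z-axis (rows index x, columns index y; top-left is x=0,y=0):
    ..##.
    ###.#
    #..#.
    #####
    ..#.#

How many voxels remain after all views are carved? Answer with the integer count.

full grid |V| = 125
[1] y-view keeps 11 columns → grid now 55
[2] x-view keeps 13 columns → grid now 28
[3] z-view keeps 15 columns → grid now 20

|visual hull| = 20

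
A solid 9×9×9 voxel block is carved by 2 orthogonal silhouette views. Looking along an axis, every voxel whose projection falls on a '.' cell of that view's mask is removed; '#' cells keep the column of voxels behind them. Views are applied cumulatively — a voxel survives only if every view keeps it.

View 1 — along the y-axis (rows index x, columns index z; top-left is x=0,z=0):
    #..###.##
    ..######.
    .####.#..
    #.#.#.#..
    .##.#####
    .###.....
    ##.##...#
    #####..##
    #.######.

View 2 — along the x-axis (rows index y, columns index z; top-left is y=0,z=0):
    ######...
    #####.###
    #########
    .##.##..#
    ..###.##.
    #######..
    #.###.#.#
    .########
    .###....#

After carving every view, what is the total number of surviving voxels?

full grid |V| = 729
V1 y: intersect with XZ mask (50 set) -- 450 left
V2 x: intersect with YZ mask (58 set) -- 337 left

remaining voxels: 337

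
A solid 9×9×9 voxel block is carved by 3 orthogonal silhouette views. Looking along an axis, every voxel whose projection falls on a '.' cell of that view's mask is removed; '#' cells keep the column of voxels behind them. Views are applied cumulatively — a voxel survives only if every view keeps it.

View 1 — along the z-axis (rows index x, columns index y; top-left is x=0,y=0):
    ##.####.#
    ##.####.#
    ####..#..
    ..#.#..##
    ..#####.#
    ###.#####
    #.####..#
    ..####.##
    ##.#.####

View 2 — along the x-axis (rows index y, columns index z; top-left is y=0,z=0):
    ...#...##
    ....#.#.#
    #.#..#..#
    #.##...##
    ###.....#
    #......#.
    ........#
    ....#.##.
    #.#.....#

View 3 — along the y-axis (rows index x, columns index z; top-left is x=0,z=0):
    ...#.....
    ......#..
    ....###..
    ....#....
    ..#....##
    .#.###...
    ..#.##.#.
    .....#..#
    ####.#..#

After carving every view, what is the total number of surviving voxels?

voxel count = 48

start: 9×9×9 = 729 voxels
carve view 1 (along z, XY-mask fill 56/81): 504 voxels remain
carve view 2 (along x, YZ-mask fill 28/81): 176 voxels remain
carve view 3 (along y, XZ-mask fill 25/81): 48 voxels remain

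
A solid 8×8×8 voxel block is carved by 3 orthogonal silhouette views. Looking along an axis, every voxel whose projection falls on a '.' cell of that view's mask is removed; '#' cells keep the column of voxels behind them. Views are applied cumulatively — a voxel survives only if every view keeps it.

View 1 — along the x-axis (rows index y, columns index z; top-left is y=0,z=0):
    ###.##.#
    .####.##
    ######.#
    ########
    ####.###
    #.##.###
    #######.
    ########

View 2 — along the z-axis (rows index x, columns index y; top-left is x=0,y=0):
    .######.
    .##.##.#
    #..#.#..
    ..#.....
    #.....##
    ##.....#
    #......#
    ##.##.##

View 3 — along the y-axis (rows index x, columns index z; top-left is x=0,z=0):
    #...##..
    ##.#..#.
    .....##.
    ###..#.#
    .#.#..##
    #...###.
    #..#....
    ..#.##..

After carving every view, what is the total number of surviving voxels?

remaining voxels: 78

before carving: 512 voxels (8×8×8)
carve view 1 (along x, YZ-mask fill 55/64): 440 voxels remain
carve view 2 (along z, XY-mask fill 29/64): 199 voxels remain
carve view 3 (along y, XZ-mask fill 27/64): 78 voxels remain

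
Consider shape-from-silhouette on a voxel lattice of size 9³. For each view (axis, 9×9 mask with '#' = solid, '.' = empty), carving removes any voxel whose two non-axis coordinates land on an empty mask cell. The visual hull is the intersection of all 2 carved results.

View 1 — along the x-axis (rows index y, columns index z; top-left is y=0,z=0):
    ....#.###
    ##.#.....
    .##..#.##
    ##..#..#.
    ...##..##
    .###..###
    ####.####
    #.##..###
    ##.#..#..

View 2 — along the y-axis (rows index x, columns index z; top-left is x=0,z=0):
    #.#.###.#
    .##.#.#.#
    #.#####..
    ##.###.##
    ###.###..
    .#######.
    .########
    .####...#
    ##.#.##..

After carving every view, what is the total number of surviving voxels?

initial block: 9^3 = 729
step 1: project along x, AND mask (44/81) → |grid| = 396
step 2: project along y, AND mask (55/81) → |grid| = 255

remaining voxels: 255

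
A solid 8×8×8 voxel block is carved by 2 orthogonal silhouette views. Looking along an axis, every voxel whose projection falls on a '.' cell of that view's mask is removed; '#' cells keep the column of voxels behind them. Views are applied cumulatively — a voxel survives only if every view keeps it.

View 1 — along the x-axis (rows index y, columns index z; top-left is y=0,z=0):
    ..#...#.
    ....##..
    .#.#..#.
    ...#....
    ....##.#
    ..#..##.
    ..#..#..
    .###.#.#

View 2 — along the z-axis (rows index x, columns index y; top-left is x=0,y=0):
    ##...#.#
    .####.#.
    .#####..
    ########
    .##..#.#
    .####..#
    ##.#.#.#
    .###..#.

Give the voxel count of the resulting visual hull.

|visual hull| = 104

start: 8×8×8 = 512 voxels
carve view 1 (along x, YZ-mask fill 21/64): 168 voxels remain
carve view 2 (along z, XY-mask fill 40/64): 104 voxels remain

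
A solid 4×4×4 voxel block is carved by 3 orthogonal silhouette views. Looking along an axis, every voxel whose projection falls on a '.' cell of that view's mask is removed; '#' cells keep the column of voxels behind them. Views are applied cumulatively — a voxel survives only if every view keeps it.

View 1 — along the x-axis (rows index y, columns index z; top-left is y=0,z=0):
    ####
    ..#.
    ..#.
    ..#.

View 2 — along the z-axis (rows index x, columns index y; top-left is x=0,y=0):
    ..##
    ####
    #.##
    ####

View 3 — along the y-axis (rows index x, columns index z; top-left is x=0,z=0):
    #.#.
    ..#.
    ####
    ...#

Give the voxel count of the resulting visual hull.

full grid |V| = 64
  1. axis=0 (YZ plane), |mask|=7  ⇒  voxels=28
  2. axis=2 (XY plane), |mask|=13  ⇒  voxels=22
  3. axis=1 (XZ plane), |mask|=8  ⇒  voxels=13

voxel count = 13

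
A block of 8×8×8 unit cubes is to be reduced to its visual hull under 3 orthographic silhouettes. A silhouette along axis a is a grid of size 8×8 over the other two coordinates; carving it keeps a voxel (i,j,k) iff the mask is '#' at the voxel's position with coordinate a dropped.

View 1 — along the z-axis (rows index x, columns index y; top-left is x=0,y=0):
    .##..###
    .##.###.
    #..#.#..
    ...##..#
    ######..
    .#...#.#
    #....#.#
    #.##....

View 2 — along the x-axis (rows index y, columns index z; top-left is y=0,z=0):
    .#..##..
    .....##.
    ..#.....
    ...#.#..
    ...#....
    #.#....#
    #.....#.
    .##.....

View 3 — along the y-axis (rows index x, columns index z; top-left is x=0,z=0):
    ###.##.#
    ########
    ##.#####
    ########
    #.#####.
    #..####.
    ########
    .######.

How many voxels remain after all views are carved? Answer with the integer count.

|visual hull| = 56

before carving: 512 voxels (8×8×8)
[1] z-view keeps 31 columns → grid now 248
[2] x-view keeps 16 columns → grid now 65
[3] y-view keeps 54 columns → grid now 56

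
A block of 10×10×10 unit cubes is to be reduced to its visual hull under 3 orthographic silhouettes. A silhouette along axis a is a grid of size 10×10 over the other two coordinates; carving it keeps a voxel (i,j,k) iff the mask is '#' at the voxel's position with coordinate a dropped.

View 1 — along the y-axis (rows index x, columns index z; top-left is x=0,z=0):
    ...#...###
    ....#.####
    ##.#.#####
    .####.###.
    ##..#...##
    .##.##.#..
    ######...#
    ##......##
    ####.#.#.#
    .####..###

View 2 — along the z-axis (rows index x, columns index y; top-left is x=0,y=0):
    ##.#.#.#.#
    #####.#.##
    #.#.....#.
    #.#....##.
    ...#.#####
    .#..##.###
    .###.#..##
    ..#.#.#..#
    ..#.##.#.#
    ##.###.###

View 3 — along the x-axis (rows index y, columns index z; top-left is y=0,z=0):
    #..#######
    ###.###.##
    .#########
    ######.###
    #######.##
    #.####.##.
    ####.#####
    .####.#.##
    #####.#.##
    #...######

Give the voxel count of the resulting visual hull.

start: 10×10×10 = 1000 voxels
carve view 1 (along y, XZ-mask fill 59/100): 590 voxels remain
carve view 2 (along z, XY-mask fill 56/100): 325 voxels remain
carve view 3 (along x, YZ-mask fill 81/100): 261 voxels remain

voxel count = 261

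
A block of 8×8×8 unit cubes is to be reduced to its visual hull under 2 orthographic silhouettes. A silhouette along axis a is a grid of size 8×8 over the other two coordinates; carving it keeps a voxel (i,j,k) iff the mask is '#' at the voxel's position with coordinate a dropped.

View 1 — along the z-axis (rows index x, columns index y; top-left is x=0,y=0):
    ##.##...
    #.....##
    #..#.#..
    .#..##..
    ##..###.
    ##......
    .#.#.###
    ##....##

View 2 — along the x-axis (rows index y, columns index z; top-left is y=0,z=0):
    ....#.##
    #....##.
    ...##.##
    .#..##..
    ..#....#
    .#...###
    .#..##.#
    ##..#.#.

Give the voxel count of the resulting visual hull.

initial block: 8^3 = 512
step 1: project along z, AND mask (29/64) → |grid| = 232
step 2: project along x, AND mask (27/64) → |grid| = 95

voxel count = 95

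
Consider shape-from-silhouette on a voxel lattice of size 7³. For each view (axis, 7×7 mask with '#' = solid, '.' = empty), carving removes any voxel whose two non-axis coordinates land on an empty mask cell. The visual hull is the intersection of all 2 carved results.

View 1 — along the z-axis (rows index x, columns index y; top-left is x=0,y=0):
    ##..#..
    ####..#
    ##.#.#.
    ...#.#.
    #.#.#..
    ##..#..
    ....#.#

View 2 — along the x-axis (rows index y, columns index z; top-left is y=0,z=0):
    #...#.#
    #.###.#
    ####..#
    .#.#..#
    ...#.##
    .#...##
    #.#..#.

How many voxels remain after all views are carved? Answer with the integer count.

78 voxels

full grid |V| = 343
step 1: project along z, AND mask (22/49) → |grid| = 154
step 2: project along x, AND mask (25/49) → |grid| = 78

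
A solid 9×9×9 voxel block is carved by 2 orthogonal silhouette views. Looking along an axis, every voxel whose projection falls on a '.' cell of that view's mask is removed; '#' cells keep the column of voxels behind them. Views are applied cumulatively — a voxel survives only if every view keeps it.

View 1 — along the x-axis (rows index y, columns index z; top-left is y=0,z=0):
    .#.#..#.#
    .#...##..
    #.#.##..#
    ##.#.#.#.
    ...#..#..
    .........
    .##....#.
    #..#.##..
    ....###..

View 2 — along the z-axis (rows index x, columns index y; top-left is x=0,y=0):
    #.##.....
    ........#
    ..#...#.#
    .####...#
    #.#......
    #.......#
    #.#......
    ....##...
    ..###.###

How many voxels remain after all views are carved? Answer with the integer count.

95 voxels

before carving: 729 voxels (9×9×9)
V1 x: intersect with YZ mask (29 set) -- 261 left
V2 z: intersect with XY mask (26 set) -- 95 left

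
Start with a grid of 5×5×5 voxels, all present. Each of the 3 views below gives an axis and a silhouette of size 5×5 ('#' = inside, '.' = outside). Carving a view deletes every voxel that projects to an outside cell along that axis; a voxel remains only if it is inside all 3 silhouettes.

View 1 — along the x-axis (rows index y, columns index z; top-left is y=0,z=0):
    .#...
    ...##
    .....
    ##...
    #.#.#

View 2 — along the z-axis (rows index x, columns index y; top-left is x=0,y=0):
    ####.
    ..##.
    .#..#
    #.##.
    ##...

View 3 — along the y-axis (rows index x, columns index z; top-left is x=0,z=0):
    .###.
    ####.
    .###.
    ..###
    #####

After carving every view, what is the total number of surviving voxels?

10 voxels

full grid |V| = 125
[1] x-view keeps 8 columns → grid now 40
[2] z-view keeps 13 columns → grid now 18
[3] y-view keeps 18 columns → grid now 10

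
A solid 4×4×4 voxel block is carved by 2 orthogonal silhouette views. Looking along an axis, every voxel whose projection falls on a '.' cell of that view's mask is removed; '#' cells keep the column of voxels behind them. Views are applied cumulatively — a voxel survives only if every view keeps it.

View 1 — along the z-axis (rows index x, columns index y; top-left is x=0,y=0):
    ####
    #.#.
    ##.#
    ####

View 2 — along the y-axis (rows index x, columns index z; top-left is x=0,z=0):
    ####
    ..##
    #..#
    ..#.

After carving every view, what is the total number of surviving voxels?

remaining voxels: 30

start: 4×4×4 = 64 voxels
after view 1 [z-axis, 13 of 16 cells solid] → remaining = 52
after view 2 [y-axis, 9 of 16 cells solid] → remaining = 30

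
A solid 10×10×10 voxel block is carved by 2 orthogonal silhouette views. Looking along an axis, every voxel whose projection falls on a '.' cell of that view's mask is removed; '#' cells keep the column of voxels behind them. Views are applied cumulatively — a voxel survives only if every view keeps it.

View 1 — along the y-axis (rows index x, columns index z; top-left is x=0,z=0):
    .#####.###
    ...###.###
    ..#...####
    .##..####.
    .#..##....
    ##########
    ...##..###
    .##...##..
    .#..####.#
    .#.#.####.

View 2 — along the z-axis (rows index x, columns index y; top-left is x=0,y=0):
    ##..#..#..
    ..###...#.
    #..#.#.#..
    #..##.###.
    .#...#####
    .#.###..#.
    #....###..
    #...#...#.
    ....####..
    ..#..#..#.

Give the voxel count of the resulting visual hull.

voxel count = 254

full grid |V| = 1000
V1 y: intersect with XZ mask (59 set) -- 590 left
V2 z: intersect with XY mask (43 set) -- 254 left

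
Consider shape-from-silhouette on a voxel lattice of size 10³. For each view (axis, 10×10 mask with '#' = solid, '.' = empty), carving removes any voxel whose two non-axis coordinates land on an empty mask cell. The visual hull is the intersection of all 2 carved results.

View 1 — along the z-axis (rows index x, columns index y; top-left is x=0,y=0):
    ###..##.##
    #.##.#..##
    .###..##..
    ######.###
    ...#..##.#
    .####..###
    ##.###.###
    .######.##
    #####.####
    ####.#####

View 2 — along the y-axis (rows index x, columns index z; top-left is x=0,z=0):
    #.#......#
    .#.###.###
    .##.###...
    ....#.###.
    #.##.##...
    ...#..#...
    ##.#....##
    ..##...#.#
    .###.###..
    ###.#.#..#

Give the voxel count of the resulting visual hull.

initial block: 10^3 = 1000
  1. axis=2 (XY plane), |mask|=72  ⇒  voxels=720
  2. axis=1 (XZ plane), |mask|=47  ⇒  voxels=338

remaining voxels: 338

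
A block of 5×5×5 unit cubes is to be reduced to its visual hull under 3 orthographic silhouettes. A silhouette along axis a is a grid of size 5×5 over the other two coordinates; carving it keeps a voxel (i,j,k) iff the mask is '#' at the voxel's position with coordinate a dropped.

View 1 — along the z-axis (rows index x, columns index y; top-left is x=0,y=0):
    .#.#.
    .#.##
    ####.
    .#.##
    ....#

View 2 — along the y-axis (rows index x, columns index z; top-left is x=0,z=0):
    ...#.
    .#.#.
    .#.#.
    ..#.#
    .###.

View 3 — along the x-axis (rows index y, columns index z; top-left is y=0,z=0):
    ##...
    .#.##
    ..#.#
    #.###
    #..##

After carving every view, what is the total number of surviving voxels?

remaining voxels: 15

initial block: 5^3 = 125
step 1: project along z, AND mask (13/25) → |grid| = 65
step 2: project along y, AND mask (10/25) → |grid| = 25
step 3: project along x, AND mask (14/25) → |grid| = 15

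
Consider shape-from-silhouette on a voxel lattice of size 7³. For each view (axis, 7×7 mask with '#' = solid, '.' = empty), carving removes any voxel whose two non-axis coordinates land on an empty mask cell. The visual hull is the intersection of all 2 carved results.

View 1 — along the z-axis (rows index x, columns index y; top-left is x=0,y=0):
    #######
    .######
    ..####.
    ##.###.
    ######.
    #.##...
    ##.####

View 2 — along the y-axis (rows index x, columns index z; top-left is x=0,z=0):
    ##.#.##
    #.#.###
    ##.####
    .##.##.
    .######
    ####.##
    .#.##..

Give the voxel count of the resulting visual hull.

before carving: 343 voxels (7×7×7)
step 1: project along z, AND mask (37/49) → |grid| = 259
step 2: project along y, AND mask (35/49) → |grid| = 181

|visual hull| = 181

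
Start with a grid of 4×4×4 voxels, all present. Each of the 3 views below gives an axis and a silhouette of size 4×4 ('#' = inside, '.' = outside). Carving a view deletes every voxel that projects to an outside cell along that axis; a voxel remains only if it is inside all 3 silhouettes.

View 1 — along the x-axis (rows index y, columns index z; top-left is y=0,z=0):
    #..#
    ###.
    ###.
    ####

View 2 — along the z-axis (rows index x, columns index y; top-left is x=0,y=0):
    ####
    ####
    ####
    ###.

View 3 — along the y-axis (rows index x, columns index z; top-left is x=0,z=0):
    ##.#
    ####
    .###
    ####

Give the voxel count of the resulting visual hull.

full grid |V| = 64
after view 1 [x-axis, 12 of 16 cells solid] → remaining = 48
after view 2 [z-axis, 15 of 16 cells solid] → remaining = 44
after view 3 [y-axis, 14 of 16 cells solid] → remaining = 37

|visual hull| = 37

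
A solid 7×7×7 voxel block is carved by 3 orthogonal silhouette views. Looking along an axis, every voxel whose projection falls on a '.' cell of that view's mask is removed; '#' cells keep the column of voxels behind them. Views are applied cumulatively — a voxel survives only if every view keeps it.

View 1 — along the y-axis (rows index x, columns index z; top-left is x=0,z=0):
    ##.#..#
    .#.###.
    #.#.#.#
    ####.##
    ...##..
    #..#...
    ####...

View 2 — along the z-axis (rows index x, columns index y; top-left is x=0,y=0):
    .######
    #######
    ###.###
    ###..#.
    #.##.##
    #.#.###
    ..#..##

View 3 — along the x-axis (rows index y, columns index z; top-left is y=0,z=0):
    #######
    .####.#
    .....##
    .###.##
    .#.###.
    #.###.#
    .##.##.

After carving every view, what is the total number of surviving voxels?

|visual hull| = 80

full grid |V| = 343
V1 y: intersect with XZ mask (26 set) -- 182 left
V2 z: intersect with XY mask (36 set) -- 132 left
V3 x: intersect with YZ mask (32 set) -- 80 left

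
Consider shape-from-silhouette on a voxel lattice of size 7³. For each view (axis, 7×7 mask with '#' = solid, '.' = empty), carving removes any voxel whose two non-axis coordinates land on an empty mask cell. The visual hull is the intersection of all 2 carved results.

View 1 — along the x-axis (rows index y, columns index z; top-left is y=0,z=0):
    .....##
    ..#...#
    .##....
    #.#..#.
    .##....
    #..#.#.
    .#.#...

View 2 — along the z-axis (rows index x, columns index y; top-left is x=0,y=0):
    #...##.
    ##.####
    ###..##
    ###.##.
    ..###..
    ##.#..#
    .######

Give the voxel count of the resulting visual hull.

initial block: 7^3 = 343
V1 x: intersect with YZ mask (16 set) -- 112 left
V2 z: intersect with XY mask (32 set) -- 73 left

remaining voxels: 73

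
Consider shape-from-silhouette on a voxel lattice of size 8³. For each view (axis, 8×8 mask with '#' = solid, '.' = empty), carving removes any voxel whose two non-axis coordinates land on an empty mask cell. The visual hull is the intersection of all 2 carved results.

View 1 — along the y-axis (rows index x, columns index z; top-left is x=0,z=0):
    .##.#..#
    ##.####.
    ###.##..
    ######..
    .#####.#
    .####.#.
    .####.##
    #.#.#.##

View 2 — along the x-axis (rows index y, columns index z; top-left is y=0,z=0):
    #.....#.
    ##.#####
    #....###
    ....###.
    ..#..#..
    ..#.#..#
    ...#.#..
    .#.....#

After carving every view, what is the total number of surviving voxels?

|visual hull| = 126

start: 8×8×8 = 512 voxels
  1. axis=1 (XZ plane), |mask|=43  ⇒  voxels=344
  2. axis=0 (YZ plane), |mask|=25  ⇒  voxels=126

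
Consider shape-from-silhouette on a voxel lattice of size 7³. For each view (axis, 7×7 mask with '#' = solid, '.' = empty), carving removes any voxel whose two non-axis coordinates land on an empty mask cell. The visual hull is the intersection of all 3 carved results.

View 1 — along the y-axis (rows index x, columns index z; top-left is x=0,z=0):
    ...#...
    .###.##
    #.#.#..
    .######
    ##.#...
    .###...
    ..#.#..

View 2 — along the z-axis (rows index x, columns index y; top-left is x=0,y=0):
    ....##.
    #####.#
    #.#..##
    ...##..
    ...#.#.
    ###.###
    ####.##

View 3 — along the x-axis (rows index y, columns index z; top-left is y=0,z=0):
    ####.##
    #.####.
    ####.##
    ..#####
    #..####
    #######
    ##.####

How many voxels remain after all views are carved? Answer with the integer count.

before carving: 343 voxels (7×7×7)
carve view 1 (along y, XZ-mask fill 23/49): 161 voxels remain
carve view 2 (along z, XY-mask fill 28/49): 92 voxels remain
carve view 3 (along x, YZ-mask fill 40/49): 71 voxels remain

|visual hull| = 71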